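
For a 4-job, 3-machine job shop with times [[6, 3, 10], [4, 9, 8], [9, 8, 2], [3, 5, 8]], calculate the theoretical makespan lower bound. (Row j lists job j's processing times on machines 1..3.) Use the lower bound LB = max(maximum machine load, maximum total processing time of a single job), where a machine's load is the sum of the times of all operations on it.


Machine loads:
  Machine 1: 6 + 4 + 9 + 3 = 22
  Machine 2: 3 + 9 + 8 + 5 = 25
  Machine 3: 10 + 8 + 2 + 8 = 28
Max machine load = 28
Job totals:
  Job 1: 19
  Job 2: 21
  Job 3: 19
  Job 4: 16
Max job total = 21
Lower bound = max(28, 21) = 28

28


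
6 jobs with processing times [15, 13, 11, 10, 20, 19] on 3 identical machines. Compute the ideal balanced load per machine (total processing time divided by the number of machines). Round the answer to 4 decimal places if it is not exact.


Total processing time = 15 + 13 + 11 + 10 + 20 + 19 = 88
Number of machines = 3
Ideal balanced load = 88 / 3 = 29.3333

29.3333


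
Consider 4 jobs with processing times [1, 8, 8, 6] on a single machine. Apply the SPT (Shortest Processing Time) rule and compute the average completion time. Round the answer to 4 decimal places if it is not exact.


Sort jobs by processing time (SPT order): [1, 6, 8, 8]
Compute completion times sequentially:
  Job 1: processing = 1, completes at 1
  Job 2: processing = 6, completes at 7
  Job 3: processing = 8, completes at 15
  Job 4: processing = 8, completes at 23
Sum of completion times = 46
Average completion time = 46/4 = 11.5

11.5


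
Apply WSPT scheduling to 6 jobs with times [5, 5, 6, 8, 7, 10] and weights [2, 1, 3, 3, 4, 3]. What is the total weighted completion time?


Compute p/w ratios and sort ascending (WSPT): [(7, 4), (6, 3), (5, 2), (8, 3), (10, 3), (5, 1)]
Compute weighted completion times:
  Job (p=7,w=4): C=7, w*C=4*7=28
  Job (p=6,w=3): C=13, w*C=3*13=39
  Job (p=5,w=2): C=18, w*C=2*18=36
  Job (p=8,w=3): C=26, w*C=3*26=78
  Job (p=10,w=3): C=36, w*C=3*36=108
  Job (p=5,w=1): C=41, w*C=1*41=41
Total weighted completion time = 330

330


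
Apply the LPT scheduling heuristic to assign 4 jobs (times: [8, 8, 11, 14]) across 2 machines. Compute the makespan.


Sort jobs in decreasing order (LPT): [14, 11, 8, 8]
Assign each job to the least loaded machine:
  Machine 1: jobs [14, 8], load = 22
  Machine 2: jobs [11, 8], load = 19
Makespan = max load = 22

22


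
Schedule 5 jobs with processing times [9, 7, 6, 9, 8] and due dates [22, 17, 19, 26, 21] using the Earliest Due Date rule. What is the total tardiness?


Sort by due date (EDD order): [(7, 17), (6, 19), (8, 21), (9, 22), (9, 26)]
Compute completion times and tardiness:
  Job 1: p=7, d=17, C=7, tardiness=max(0,7-17)=0
  Job 2: p=6, d=19, C=13, tardiness=max(0,13-19)=0
  Job 3: p=8, d=21, C=21, tardiness=max(0,21-21)=0
  Job 4: p=9, d=22, C=30, tardiness=max(0,30-22)=8
  Job 5: p=9, d=26, C=39, tardiness=max(0,39-26)=13
Total tardiness = 21

21


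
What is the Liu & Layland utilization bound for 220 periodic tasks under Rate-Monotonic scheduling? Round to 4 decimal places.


Compute 2^(1/220) = 1.0031556376
Subtract 1: 1.0031556376 - 1 = 0.0031556376
Multiply by n: 220 * 0.0031556376 = 0.6942402720
Round to 4 dp: 0.6942

0.6942


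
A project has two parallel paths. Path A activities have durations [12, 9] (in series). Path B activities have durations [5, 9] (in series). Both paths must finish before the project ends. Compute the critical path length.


Path A total = 12 + 9 = 21
Path B total = 5 + 9 = 14
Critical path = longest path = max(21, 14) = 21

21


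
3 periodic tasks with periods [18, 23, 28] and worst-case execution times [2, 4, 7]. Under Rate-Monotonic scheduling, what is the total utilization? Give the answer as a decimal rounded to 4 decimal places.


Compute individual utilizations (exact fractions):
  Task 1: C/T = 2/18 = 1/9 (approx. 0.1111)
  Task 2: C/T = 4/23 (approx. 0.1739)
  Task 3: C/T = 7/28 = 1/4 (approx. 0.25)
Total utilization U = 1/9 + 4/23 + 1/4 = 443/828
Rounded to 4 decimal places: U = 0.5350
RM (Liu & Layland) bound for 3 tasks = 0.779763; compare with U = 443/828 (approx. 0.535024)
U <= bound, so schedulable by RM sufficient condition.

0.5350


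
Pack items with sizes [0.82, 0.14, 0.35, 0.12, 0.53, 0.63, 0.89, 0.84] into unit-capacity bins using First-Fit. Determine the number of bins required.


Place items sequentially using First-Fit:
  Item 0.82 -> new Bin 1
  Item 0.14 -> Bin 1 (now 0.96)
  Item 0.35 -> new Bin 2
  Item 0.12 -> Bin 2 (now 0.47)
  Item 0.53 -> Bin 2 (now 1.0)
  Item 0.63 -> new Bin 3
  Item 0.89 -> new Bin 4
  Item 0.84 -> new Bin 5
Total bins used = 5

5


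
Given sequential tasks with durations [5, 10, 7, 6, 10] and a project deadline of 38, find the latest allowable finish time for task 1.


LF(activity 1) = deadline - sum of successor durations
Successors: activities 2 through 5 with durations [10, 7, 6, 10]
Sum of successor durations = 33
LF = 38 - 33 = 5

5


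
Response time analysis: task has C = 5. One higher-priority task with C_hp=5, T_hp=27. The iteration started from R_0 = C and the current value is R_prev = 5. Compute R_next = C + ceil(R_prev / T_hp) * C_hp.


R_next = C + ceil(R_prev / T_hp) * C_hp
ceil(5 / 27) = ceil(0.1852) = 1
Interference = 1 * 5 = 5
R_next = 5 + 5 = 10

10


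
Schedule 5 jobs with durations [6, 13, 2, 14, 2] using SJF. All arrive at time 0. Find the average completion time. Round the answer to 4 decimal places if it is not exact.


SJF order (ascending): [2, 2, 6, 13, 14]
Completion times:
  Job 1: burst=2, C=2
  Job 2: burst=2, C=4
  Job 3: burst=6, C=10
  Job 4: burst=13, C=23
  Job 5: burst=14, C=37
Average completion = 76/5 = 15.2

15.2


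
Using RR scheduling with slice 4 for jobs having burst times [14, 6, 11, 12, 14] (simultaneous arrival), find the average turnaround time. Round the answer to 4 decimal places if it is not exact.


Time quantum = 4
Execution trace:
  J1 runs 4 units, time = 4
  J2 runs 4 units, time = 8
  J3 runs 4 units, time = 12
  J4 runs 4 units, time = 16
  J5 runs 4 units, time = 20
  J1 runs 4 units, time = 24
  J2 runs 2 units, time = 26
  J3 runs 4 units, time = 30
  J4 runs 4 units, time = 34
  J5 runs 4 units, time = 38
  J1 runs 4 units, time = 42
  J3 runs 3 units, time = 45
  J4 runs 4 units, time = 49
  J5 runs 4 units, time = 53
  J1 runs 2 units, time = 55
  J5 runs 2 units, time = 57
Finish times: [55, 26, 45, 49, 57]
Average turnaround = 232/5 = 46.4

46.4


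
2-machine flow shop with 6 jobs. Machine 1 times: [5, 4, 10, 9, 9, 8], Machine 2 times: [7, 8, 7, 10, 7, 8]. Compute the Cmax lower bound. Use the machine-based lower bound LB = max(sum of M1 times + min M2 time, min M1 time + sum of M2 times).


LB1 = sum(M1 times) + min(M2 times) = 45 + 7 = 52
LB2 = min(M1 times) + sum(M2 times) = 4 + 47 = 51
Lower bound = max(LB1, LB2) = max(52, 51) = 52

52


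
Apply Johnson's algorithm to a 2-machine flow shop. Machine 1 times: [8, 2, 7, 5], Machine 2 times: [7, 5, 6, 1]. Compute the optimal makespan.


Apply Johnson's rule:
  Group 1 (a <= b): [(2, 2, 5)]
  Group 2 (a > b): [(1, 8, 7), (3, 7, 6), (4, 5, 1)]
Optimal job order: [2, 1, 3, 4]
Schedule:
  Job 2: M1 done at 2, M2 done at 7
  Job 1: M1 done at 10, M2 done at 17
  Job 3: M1 done at 17, M2 done at 23
  Job 4: M1 done at 22, M2 done at 24
Makespan = 24

24


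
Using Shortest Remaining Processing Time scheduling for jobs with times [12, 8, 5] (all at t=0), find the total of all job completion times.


Since all jobs arrive at t=0, SRPT equals SPT ordering.
SPT order: [5, 8, 12]
Completion times:
  Job 1: p=5, C=5
  Job 2: p=8, C=13
  Job 3: p=12, C=25
Total completion time = 5 + 13 + 25 = 43

43


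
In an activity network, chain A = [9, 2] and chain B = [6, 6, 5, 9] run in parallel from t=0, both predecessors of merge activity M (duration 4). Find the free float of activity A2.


ES(A2) = sum of predecessors on chain A = 9
EF(A2) = ES + duration = 9 + 2 = 11
Successor of A2 is M. ES(M) = max(sum(A), sum(B)) = max(11, 26) = 26
Free float = ES(successor) - EF(current) = 26 - 11 = 15

15


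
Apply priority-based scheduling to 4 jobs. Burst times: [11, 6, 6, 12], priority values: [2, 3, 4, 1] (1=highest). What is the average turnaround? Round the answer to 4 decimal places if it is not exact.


Sort by priority (ascending = highest first):
Order: [(1, 12), (2, 11), (3, 6), (4, 6)]
Completion times:
  Priority 1, burst=12, C=12
  Priority 2, burst=11, C=23
  Priority 3, burst=6, C=29
  Priority 4, burst=6, C=35
Average turnaround = 99/4 = 24.75

24.75


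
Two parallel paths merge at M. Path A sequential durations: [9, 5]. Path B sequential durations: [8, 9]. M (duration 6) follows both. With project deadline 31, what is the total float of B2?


Forward pass: ES(B2) = sum of predecessors on chain B = 8
EF = ES + duration = 8 + 9 = 17
Backward pass: LF(M) = deadline = 31; LS(M) = 31 - 6 = 25
LF(B2) = LS(M) - sum(successors on chain B) = 25 - 0 = 25
LS = LF - duration = 25 - 9 = 16
Total float = LS - ES = 16 - 8 = 8

8


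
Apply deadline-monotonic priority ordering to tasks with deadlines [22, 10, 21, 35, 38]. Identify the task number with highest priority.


Sort tasks by relative deadline (ascending):
  Task 2: deadline = 10
  Task 3: deadline = 21
  Task 1: deadline = 22
  Task 4: deadline = 35
  Task 5: deadline = 38
Priority order (highest first): [2, 3, 1, 4, 5]
Highest priority task = 2

2


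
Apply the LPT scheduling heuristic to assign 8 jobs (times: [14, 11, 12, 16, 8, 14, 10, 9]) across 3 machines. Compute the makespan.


Sort jobs in decreasing order (LPT): [16, 14, 14, 12, 11, 10, 9, 8]
Assign each job to the least loaded machine:
  Machine 1: jobs [16, 10, 8], load = 34
  Machine 2: jobs [14, 12], load = 26
  Machine 3: jobs [14, 11, 9], load = 34
Makespan = max load = 34

34


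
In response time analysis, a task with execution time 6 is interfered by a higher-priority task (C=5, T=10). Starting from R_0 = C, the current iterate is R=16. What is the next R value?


R_next = C + ceil(R_prev / T_hp) * C_hp
ceil(16 / 10) = ceil(1.6) = 2
Interference = 2 * 5 = 10
R_next = 6 + 10 = 16
R_next = R_prev, so the iteration has converged (response time = 16).

16


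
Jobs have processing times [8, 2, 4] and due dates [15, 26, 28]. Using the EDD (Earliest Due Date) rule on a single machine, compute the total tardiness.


Sort by due date (EDD order): [(8, 15), (2, 26), (4, 28)]
Compute completion times and tardiness:
  Job 1: p=8, d=15, C=8, tardiness=max(0,8-15)=0
  Job 2: p=2, d=26, C=10, tardiness=max(0,10-26)=0
  Job 3: p=4, d=28, C=14, tardiness=max(0,14-28)=0
Total tardiness = 0

0


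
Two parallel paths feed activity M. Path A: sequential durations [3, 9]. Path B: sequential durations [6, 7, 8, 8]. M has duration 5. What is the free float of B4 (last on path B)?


ES(B4) = sum of predecessors on chain B = 21
EF(B4) = ES + duration = 21 + 8 = 29
Successor of B4 is M. ES(M) = max(sum(A), sum(B)) = max(12, 29) = 29
Free float = ES(successor) - EF(current) = 29 - 29 = 0

0


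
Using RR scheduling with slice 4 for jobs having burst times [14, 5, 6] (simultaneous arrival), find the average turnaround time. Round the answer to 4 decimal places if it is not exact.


Time quantum = 4
Execution trace:
  J1 runs 4 units, time = 4
  J2 runs 4 units, time = 8
  J3 runs 4 units, time = 12
  J1 runs 4 units, time = 16
  J2 runs 1 units, time = 17
  J3 runs 2 units, time = 19
  J1 runs 4 units, time = 23
  J1 runs 2 units, time = 25
Finish times: [25, 17, 19]
Average turnaround = 61/3 = 20.3333

20.3333


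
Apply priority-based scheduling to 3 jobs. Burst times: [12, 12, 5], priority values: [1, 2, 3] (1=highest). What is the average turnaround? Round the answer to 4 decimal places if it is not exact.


Sort by priority (ascending = highest first):
Order: [(1, 12), (2, 12), (3, 5)]
Completion times:
  Priority 1, burst=12, C=12
  Priority 2, burst=12, C=24
  Priority 3, burst=5, C=29
Average turnaround = 65/3 = 21.6667

21.6667


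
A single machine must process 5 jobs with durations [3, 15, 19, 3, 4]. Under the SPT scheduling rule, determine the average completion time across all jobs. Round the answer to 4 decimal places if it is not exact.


Sort jobs by processing time (SPT order): [3, 3, 4, 15, 19]
Compute completion times sequentially:
  Job 1: processing = 3, completes at 3
  Job 2: processing = 3, completes at 6
  Job 3: processing = 4, completes at 10
  Job 4: processing = 15, completes at 25
  Job 5: processing = 19, completes at 44
Sum of completion times = 88
Average completion time = 88/5 = 17.6

17.6


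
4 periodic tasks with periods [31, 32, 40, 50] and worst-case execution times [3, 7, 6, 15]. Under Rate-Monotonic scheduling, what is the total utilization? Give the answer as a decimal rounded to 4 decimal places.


Compute individual utilizations (exact fractions):
  Task 1: C/T = 3/31 (approx. 0.0968)
  Task 2: C/T = 7/32 (approx. 0.2188)
  Task 3: C/T = 6/40 = 3/20 (approx. 0.15)
  Task 4: C/T = 15/50 = 3/10 (approx. 0.3)
Total utilization U = 3/31 + 7/32 + 3/20 + 3/10 = 3797/4960
Rounded to 4 decimal places: U = 0.7655
RM (Liu & Layland) bound for 4 tasks = 0.756828; compare with U = 3797/4960 (approx. 0.765524)
bound < U <= 1, so the RM sufficient condition is not met (inconclusive; an exact test such as response-time analysis is needed).

0.7655


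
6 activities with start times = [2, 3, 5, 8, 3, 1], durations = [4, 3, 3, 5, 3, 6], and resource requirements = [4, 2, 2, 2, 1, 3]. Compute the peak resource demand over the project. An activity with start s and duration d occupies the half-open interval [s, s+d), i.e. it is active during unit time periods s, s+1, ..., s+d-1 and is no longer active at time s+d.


Each activity i is active on [start_i, start_i + duration_i).
Compute total resource usage per time slot:
  t=0: active resources = [], total = 0
  t=1: active resources = [3], total = 3
  t=2: active resources = [4, 3], total = 7
  t=3: active resources = [4, 2, 1, 3], total = 10
  t=4: active resources = [4, 2, 1, 3], total = 10
  t=5: active resources = [4, 2, 2, 1, 3], total = 12
  t=6: active resources = [2, 3], total = 5
  t=7: active resources = [2], total = 2
  t=8: active resources = [2], total = 2
  t=9: active resources = [2], total = 2
  t=10: active resources = [2], total = 2
  t=11: active resources = [2], total = 2
  t=12: active resources = [2], total = 2
Peak resource demand = 12

12


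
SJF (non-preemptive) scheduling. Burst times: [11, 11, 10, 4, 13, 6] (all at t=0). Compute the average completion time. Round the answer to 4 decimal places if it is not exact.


SJF order (ascending): [4, 6, 10, 11, 11, 13]
Completion times:
  Job 1: burst=4, C=4
  Job 2: burst=6, C=10
  Job 3: burst=10, C=20
  Job 4: burst=11, C=31
  Job 5: burst=11, C=42
  Job 6: burst=13, C=55
Average completion = 162/6 = 27.0

27.0


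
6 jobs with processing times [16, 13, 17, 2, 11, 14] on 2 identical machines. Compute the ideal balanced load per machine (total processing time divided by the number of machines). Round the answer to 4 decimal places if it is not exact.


Total processing time = 16 + 13 + 17 + 2 + 11 + 14 = 73
Number of machines = 2
Ideal balanced load = 73 / 2 = 36.5

36.5


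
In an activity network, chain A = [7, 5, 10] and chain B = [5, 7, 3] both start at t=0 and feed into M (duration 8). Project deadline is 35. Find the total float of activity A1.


Forward pass: ES(A1) = sum of predecessors on chain A = 0
EF = ES + duration = 0 + 7 = 7
Backward pass: LF(M) = deadline = 35; LS(M) = 35 - 8 = 27
LF(A1) = LS(M) - sum(successors on chain A) = 27 - 15 = 12
LS = LF - duration = 12 - 7 = 5
Total float = LS - ES = 5 - 0 = 5

5


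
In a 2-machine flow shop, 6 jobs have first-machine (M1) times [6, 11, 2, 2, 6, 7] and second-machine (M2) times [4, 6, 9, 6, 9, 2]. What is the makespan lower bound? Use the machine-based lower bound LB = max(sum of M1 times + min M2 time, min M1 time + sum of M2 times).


LB1 = sum(M1 times) + min(M2 times) = 34 + 2 = 36
LB2 = min(M1 times) + sum(M2 times) = 2 + 36 = 38
Lower bound = max(LB1, LB2) = max(36, 38) = 38

38


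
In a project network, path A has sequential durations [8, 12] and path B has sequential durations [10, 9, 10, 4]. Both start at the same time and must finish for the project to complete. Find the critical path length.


Path A total = 8 + 12 = 20
Path B total = 10 + 9 + 10 + 4 = 33
Critical path = longest path = max(20, 33) = 33

33


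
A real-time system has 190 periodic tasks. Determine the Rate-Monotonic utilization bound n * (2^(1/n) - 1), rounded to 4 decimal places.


Compute 2^(1/190) = 1.0036548056
Subtract 1: 1.0036548056 - 1 = 0.0036548056
Multiply by n: 190 * 0.0036548056 = 0.6944130640
Round to 4 dp: 0.6944

0.6944


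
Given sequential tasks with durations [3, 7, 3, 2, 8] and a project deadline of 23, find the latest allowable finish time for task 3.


LF(activity 3) = deadline - sum of successor durations
Successors: activities 4 through 5 with durations [2, 8]
Sum of successor durations = 10
LF = 23 - 10 = 13

13


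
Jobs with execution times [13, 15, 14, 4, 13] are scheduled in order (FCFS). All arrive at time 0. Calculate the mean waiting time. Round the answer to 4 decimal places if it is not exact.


FCFS order (as given): [13, 15, 14, 4, 13]
Waiting times:
  Job 1: wait = 0
  Job 2: wait = 13
  Job 3: wait = 28
  Job 4: wait = 42
  Job 5: wait = 46
Sum of waiting times = 129
Average waiting time = 129/5 = 25.8

25.8


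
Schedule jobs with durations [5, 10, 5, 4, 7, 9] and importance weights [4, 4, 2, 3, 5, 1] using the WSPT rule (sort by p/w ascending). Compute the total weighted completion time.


Compute p/w ratios and sort ascending (WSPT): [(5, 4), (4, 3), (7, 5), (10, 4), (5, 2), (9, 1)]
Compute weighted completion times:
  Job (p=5,w=4): C=5, w*C=4*5=20
  Job (p=4,w=3): C=9, w*C=3*9=27
  Job (p=7,w=5): C=16, w*C=5*16=80
  Job (p=10,w=4): C=26, w*C=4*26=104
  Job (p=5,w=2): C=31, w*C=2*31=62
  Job (p=9,w=1): C=40, w*C=1*40=40
Total weighted completion time = 333

333


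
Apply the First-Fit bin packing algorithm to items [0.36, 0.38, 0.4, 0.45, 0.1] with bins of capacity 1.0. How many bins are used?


Place items sequentially using First-Fit:
  Item 0.36 -> new Bin 1
  Item 0.38 -> Bin 1 (now 0.74)
  Item 0.4 -> new Bin 2
  Item 0.45 -> Bin 2 (now 0.85)
  Item 0.1 -> Bin 1 (now 0.84)
Total bins used = 2

2


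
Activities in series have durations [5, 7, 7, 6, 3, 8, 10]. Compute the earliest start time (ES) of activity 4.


Activity 4 starts after activities 1 through 3 complete.
Predecessor durations: [5, 7, 7]
ES = 5 + 7 + 7 = 19

19


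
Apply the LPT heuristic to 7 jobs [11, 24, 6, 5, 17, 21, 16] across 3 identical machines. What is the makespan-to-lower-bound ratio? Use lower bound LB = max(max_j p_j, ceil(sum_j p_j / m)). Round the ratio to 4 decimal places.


LPT order: [24, 21, 17, 16, 11, 6, 5]
Machine loads after assignment: [35, 32, 33]
LPT makespan = 35
Lower bound = max(max_job, ceil(total/3)) = max(24, 34) = 34
Ratio = 35 / 34 = 1.0294

1.0294


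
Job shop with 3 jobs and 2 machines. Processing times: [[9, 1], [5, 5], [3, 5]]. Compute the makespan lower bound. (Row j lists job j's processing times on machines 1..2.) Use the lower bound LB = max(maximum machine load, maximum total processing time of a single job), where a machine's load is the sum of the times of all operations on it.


Machine loads:
  Machine 1: 9 + 5 + 3 = 17
  Machine 2: 1 + 5 + 5 = 11
Max machine load = 17
Job totals:
  Job 1: 10
  Job 2: 10
  Job 3: 8
Max job total = 10
Lower bound = max(17, 10) = 17

17


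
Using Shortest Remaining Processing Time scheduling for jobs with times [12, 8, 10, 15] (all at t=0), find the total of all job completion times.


Since all jobs arrive at t=0, SRPT equals SPT ordering.
SPT order: [8, 10, 12, 15]
Completion times:
  Job 1: p=8, C=8
  Job 2: p=10, C=18
  Job 3: p=12, C=30
  Job 4: p=15, C=45
Total completion time = 8 + 18 + 30 + 45 = 101

101


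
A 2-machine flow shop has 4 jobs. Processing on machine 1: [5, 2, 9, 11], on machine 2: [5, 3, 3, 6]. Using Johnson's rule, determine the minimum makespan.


Apply Johnson's rule:
  Group 1 (a <= b): [(2, 2, 3), (1, 5, 5)]
  Group 2 (a > b): [(4, 11, 6), (3, 9, 3)]
Optimal job order: [2, 1, 4, 3]
Schedule:
  Job 2: M1 done at 2, M2 done at 5
  Job 1: M1 done at 7, M2 done at 12
  Job 4: M1 done at 18, M2 done at 24
  Job 3: M1 done at 27, M2 done at 30
Makespan = 30

30


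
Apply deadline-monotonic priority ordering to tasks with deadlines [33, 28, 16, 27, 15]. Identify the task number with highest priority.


Sort tasks by relative deadline (ascending):
  Task 5: deadline = 15
  Task 3: deadline = 16
  Task 4: deadline = 27
  Task 2: deadline = 28
  Task 1: deadline = 33
Priority order (highest first): [5, 3, 4, 2, 1]
Highest priority task = 5

5


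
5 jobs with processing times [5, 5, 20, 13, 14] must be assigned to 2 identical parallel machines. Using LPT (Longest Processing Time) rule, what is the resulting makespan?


Sort jobs in decreasing order (LPT): [20, 14, 13, 5, 5]
Assign each job to the least loaded machine:
  Machine 1: jobs [20, 5, 5], load = 30
  Machine 2: jobs [14, 13], load = 27
Makespan = max load = 30

30


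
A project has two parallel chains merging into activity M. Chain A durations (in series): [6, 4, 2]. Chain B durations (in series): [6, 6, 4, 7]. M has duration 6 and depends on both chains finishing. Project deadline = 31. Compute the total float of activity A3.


Forward pass: ES(A3) = sum of predecessors on chain A = 10
EF = ES + duration = 10 + 2 = 12
Backward pass: LF(M) = deadline = 31; LS(M) = 31 - 6 = 25
LF(A3) = LS(M) - sum(successors on chain A) = 25 - 0 = 25
LS = LF - duration = 25 - 2 = 23
Total float = LS - ES = 23 - 10 = 13

13


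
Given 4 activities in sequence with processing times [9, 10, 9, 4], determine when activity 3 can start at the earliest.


Activity 3 starts after activities 1 through 2 complete.
Predecessor durations: [9, 10]
ES = 9 + 10 = 19

19


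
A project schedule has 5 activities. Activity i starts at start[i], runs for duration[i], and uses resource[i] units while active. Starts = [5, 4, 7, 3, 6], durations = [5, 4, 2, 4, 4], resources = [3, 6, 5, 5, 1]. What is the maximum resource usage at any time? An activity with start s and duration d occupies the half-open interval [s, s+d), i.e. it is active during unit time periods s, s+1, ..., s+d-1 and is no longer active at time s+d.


Each activity i is active on [start_i, start_i + duration_i).
Compute total resource usage per time slot:
  t=0: active resources = [], total = 0
  t=1: active resources = [], total = 0
  t=2: active resources = [], total = 0
  t=3: active resources = [5], total = 5
  t=4: active resources = [6, 5], total = 11
  t=5: active resources = [3, 6, 5], total = 14
  t=6: active resources = [3, 6, 5, 1], total = 15
  t=7: active resources = [3, 6, 5, 1], total = 15
  t=8: active resources = [3, 5, 1], total = 9
  t=9: active resources = [3, 1], total = 4
Peak resource demand = 15

15


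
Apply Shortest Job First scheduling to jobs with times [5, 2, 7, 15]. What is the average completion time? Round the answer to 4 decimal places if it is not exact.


SJF order (ascending): [2, 5, 7, 15]
Completion times:
  Job 1: burst=2, C=2
  Job 2: burst=5, C=7
  Job 3: burst=7, C=14
  Job 4: burst=15, C=29
Average completion = 52/4 = 13.0

13.0


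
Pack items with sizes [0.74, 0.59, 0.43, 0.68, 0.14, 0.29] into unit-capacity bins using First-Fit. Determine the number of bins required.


Place items sequentially using First-Fit:
  Item 0.74 -> new Bin 1
  Item 0.59 -> new Bin 2
  Item 0.43 -> new Bin 3
  Item 0.68 -> new Bin 4
  Item 0.14 -> Bin 1 (now 0.88)
  Item 0.29 -> Bin 2 (now 0.88)
Total bins used = 4

4


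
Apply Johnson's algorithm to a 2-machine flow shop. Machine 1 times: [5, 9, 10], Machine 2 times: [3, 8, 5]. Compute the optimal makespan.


Apply Johnson's rule:
  Group 1 (a <= b): []
  Group 2 (a > b): [(2, 9, 8), (3, 10, 5), (1, 5, 3)]
Optimal job order: [2, 3, 1]
Schedule:
  Job 2: M1 done at 9, M2 done at 17
  Job 3: M1 done at 19, M2 done at 24
  Job 1: M1 done at 24, M2 done at 27
Makespan = 27

27


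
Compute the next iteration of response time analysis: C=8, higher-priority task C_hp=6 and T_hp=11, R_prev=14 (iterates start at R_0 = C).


R_next = C + ceil(R_prev / T_hp) * C_hp
ceil(14 / 11) = ceil(1.2727) = 2
Interference = 2 * 6 = 12
R_next = 8 + 12 = 20

20


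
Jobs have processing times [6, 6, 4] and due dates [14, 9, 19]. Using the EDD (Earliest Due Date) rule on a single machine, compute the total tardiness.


Sort by due date (EDD order): [(6, 9), (6, 14), (4, 19)]
Compute completion times and tardiness:
  Job 1: p=6, d=9, C=6, tardiness=max(0,6-9)=0
  Job 2: p=6, d=14, C=12, tardiness=max(0,12-14)=0
  Job 3: p=4, d=19, C=16, tardiness=max(0,16-19)=0
Total tardiness = 0

0


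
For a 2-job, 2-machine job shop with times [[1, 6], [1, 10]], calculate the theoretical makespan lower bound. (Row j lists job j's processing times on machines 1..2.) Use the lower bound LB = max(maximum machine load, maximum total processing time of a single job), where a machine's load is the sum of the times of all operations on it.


Machine loads:
  Machine 1: 1 + 1 = 2
  Machine 2: 6 + 10 = 16
Max machine load = 16
Job totals:
  Job 1: 7
  Job 2: 11
Max job total = 11
Lower bound = max(16, 11) = 16

16


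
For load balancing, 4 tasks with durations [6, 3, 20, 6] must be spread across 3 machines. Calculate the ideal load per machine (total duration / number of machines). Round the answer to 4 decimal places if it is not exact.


Total processing time = 6 + 3 + 20 + 6 = 35
Number of machines = 3
Ideal balanced load = 35 / 3 = 11.6667

11.6667


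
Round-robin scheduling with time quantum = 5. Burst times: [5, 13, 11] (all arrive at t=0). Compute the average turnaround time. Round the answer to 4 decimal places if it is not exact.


Time quantum = 5
Execution trace:
  J1 runs 5 units, time = 5
  J2 runs 5 units, time = 10
  J3 runs 5 units, time = 15
  J2 runs 5 units, time = 20
  J3 runs 5 units, time = 25
  J2 runs 3 units, time = 28
  J3 runs 1 units, time = 29
Finish times: [5, 28, 29]
Average turnaround = 62/3 = 20.6667

20.6667


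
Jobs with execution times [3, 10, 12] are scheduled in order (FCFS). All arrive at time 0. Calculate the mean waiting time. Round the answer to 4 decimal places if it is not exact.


FCFS order (as given): [3, 10, 12]
Waiting times:
  Job 1: wait = 0
  Job 2: wait = 3
  Job 3: wait = 13
Sum of waiting times = 16
Average waiting time = 16/3 = 5.3333

5.3333


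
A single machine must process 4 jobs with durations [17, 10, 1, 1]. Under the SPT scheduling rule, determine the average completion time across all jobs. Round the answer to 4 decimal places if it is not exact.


Sort jobs by processing time (SPT order): [1, 1, 10, 17]
Compute completion times sequentially:
  Job 1: processing = 1, completes at 1
  Job 2: processing = 1, completes at 2
  Job 3: processing = 10, completes at 12
  Job 4: processing = 17, completes at 29
Sum of completion times = 44
Average completion time = 44/4 = 11.0

11.0


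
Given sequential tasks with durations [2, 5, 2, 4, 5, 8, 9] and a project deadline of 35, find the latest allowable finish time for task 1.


LF(activity 1) = deadline - sum of successor durations
Successors: activities 2 through 7 with durations [5, 2, 4, 5, 8, 9]
Sum of successor durations = 33
LF = 35 - 33 = 2

2


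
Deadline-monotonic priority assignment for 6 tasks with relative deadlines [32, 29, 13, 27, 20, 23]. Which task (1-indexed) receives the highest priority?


Sort tasks by relative deadline (ascending):
  Task 3: deadline = 13
  Task 5: deadline = 20
  Task 6: deadline = 23
  Task 4: deadline = 27
  Task 2: deadline = 29
  Task 1: deadline = 32
Priority order (highest first): [3, 5, 6, 4, 2, 1]
Highest priority task = 3

3


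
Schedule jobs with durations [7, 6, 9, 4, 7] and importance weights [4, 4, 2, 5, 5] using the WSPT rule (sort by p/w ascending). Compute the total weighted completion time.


Compute p/w ratios and sort ascending (WSPT): [(4, 5), (7, 5), (6, 4), (7, 4), (9, 2)]
Compute weighted completion times:
  Job (p=4,w=5): C=4, w*C=5*4=20
  Job (p=7,w=5): C=11, w*C=5*11=55
  Job (p=6,w=4): C=17, w*C=4*17=68
  Job (p=7,w=4): C=24, w*C=4*24=96
  Job (p=9,w=2): C=33, w*C=2*33=66
Total weighted completion time = 305

305


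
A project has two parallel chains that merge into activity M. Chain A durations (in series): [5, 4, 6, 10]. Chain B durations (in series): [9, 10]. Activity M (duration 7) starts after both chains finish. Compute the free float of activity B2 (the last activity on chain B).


ES(B2) = sum of predecessors on chain B = 9
EF(B2) = ES + duration = 9 + 10 = 19
Successor of B2 is M. ES(M) = max(sum(A), sum(B)) = max(25, 19) = 25
Free float = ES(successor) - EF(current) = 25 - 19 = 6

6


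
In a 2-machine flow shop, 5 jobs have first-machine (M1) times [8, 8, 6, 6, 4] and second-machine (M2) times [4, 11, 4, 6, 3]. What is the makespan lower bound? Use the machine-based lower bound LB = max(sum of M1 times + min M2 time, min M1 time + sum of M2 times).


LB1 = sum(M1 times) + min(M2 times) = 32 + 3 = 35
LB2 = min(M1 times) + sum(M2 times) = 4 + 28 = 32
Lower bound = max(LB1, LB2) = max(35, 32) = 35

35


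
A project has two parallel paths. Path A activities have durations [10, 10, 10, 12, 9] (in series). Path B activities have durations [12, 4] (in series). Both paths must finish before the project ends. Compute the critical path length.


Path A total = 10 + 10 + 10 + 12 + 9 = 51
Path B total = 12 + 4 = 16
Critical path = longest path = max(51, 16) = 51

51


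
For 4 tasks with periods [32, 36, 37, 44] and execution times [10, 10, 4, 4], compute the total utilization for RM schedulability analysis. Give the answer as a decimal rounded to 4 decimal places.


Compute individual utilizations (exact fractions):
  Task 1: C/T = 10/32 = 5/16 (approx. 0.3125)
  Task 2: C/T = 10/36 = 5/18 (approx. 0.2778)
  Task 3: C/T = 4/37 (approx. 0.1081)
  Task 4: C/T = 4/44 = 1/11 (approx. 0.0909)
Total utilization U = 5/16 + 5/18 + 4/37 + 1/11 = 46259/58608
Rounded to 4 decimal places: U = 0.7893
RM (Liu & Layland) bound for 4 tasks = 0.756828; compare with U = 46259/58608 (approx. 0.789295)
bound < U <= 1, so the RM sufficient condition is not met (inconclusive; an exact test such as response-time analysis is needed).

0.7893


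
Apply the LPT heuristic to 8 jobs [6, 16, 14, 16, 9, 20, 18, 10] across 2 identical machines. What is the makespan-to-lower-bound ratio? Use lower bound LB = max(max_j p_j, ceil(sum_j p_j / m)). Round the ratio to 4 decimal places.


LPT order: [20, 18, 16, 16, 14, 10, 9, 6]
Machine loads after assignment: [55, 54]
LPT makespan = 55
Lower bound = max(max_job, ceil(total/2)) = max(20, 55) = 55
Ratio = 55 / 55 = 1.0

1.0


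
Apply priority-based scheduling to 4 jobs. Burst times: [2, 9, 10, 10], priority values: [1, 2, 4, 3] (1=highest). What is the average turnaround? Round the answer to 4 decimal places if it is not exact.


Sort by priority (ascending = highest first):
Order: [(1, 2), (2, 9), (3, 10), (4, 10)]
Completion times:
  Priority 1, burst=2, C=2
  Priority 2, burst=9, C=11
  Priority 3, burst=10, C=21
  Priority 4, burst=10, C=31
Average turnaround = 65/4 = 16.25

16.25


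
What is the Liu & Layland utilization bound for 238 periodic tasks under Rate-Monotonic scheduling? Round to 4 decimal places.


Compute 2^(1/238) = 1.0029166282
Subtract 1: 1.0029166282 - 1 = 0.0029166282
Multiply by n: 238 * 0.0029166282 = 0.6941575116
Round to 4 dp: 0.6942

0.6942


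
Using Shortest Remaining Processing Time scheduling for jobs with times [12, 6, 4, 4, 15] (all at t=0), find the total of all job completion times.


Since all jobs arrive at t=0, SRPT equals SPT ordering.
SPT order: [4, 4, 6, 12, 15]
Completion times:
  Job 1: p=4, C=4
  Job 2: p=4, C=8
  Job 3: p=6, C=14
  Job 4: p=12, C=26
  Job 5: p=15, C=41
Total completion time = 4 + 8 + 14 + 26 + 41 = 93

93


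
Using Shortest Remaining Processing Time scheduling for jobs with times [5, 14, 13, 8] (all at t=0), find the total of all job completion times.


Since all jobs arrive at t=0, SRPT equals SPT ordering.
SPT order: [5, 8, 13, 14]
Completion times:
  Job 1: p=5, C=5
  Job 2: p=8, C=13
  Job 3: p=13, C=26
  Job 4: p=14, C=40
Total completion time = 5 + 13 + 26 + 40 = 84

84


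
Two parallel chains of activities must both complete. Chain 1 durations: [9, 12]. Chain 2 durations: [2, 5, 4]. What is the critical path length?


Path A total = 9 + 12 = 21
Path B total = 2 + 5 + 4 = 11
Critical path = longest path = max(21, 11) = 21

21


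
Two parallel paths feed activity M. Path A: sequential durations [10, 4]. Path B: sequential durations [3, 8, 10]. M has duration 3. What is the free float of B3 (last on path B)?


ES(B3) = sum of predecessors on chain B = 11
EF(B3) = ES + duration = 11 + 10 = 21
Successor of B3 is M. ES(M) = max(sum(A), sum(B)) = max(14, 21) = 21
Free float = ES(successor) - EF(current) = 21 - 21 = 0

0


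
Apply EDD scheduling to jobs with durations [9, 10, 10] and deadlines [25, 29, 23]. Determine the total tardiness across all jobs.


Sort by due date (EDD order): [(10, 23), (9, 25), (10, 29)]
Compute completion times and tardiness:
  Job 1: p=10, d=23, C=10, tardiness=max(0,10-23)=0
  Job 2: p=9, d=25, C=19, tardiness=max(0,19-25)=0
  Job 3: p=10, d=29, C=29, tardiness=max(0,29-29)=0
Total tardiness = 0

0


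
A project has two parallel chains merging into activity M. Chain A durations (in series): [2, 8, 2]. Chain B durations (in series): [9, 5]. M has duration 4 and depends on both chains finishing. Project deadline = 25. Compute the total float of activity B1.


Forward pass: ES(B1) = sum of predecessors on chain B = 0
EF = ES + duration = 0 + 9 = 9
Backward pass: LF(M) = deadline = 25; LS(M) = 25 - 4 = 21
LF(B1) = LS(M) - sum(successors on chain B) = 21 - 5 = 16
LS = LF - duration = 16 - 9 = 7
Total float = LS - ES = 7 - 0 = 7

7


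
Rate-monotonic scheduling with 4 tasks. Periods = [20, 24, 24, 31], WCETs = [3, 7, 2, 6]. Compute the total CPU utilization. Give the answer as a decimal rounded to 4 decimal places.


Compute individual utilizations (exact fractions):
  Task 1: C/T = 3/20 (approx. 0.15)
  Task 2: C/T = 7/24 (approx. 0.2917)
  Task 3: C/T = 2/24 = 1/12 (approx. 0.0833)
  Task 4: C/T = 6/31 (approx. 0.1935)
Total utilization U = 3/20 + 7/24 + 1/12 + 6/31 = 891/1240
Rounded to 4 decimal places: U = 0.7185
RM (Liu & Layland) bound for 4 tasks = 0.756828; compare with U = 891/1240 (approx. 0.718548)
U <= bound, so schedulable by RM sufficient condition.

0.7185


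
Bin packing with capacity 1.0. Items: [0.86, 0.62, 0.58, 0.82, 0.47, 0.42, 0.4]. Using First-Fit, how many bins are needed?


Place items sequentially using First-Fit:
  Item 0.86 -> new Bin 1
  Item 0.62 -> new Bin 2
  Item 0.58 -> new Bin 3
  Item 0.82 -> new Bin 4
  Item 0.47 -> new Bin 5
  Item 0.42 -> Bin 3 (now 1.0)
  Item 0.4 -> Bin 5 (now 0.87)
Total bins used = 5

5


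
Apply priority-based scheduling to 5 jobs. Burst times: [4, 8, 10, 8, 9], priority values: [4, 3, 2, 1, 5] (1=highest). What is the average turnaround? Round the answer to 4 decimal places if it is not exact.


Sort by priority (ascending = highest first):
Order: [(1, 8), (2, 10), (3, 8), (4, 4), (5, 9)]
Completion times:
  Priority 1, burst=8, C=8
  Priority 2, burst=10, C=18
  Priority 3, burst=8, C=26
  Priority 4, burst=4, C=30
  Priority 5, burst=9, C=39
Average turnaround = 121/5 = 24.2

24.2


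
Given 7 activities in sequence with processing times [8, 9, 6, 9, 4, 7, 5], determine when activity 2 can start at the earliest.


Activity 2 starts after activities 1 through 1 complete.
Predecessor durations: [8]
ES = 8 = 8

8


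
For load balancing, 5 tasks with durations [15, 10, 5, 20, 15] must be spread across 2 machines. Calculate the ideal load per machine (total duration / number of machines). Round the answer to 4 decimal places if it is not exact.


Total processing time = 15 + 10 + 5 + 20 + 15 = 65
Number of machines = 2
Ideal balanced load = 65 / 2 = 32.5

32.5


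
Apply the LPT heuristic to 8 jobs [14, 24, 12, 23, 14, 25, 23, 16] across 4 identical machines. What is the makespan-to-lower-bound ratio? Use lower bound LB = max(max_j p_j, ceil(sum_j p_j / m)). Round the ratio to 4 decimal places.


LPT order: [25, 24, 23, 23, 16, 14, 14, 12]
Machine loads after assignment: [37, 38, 39, 37]
LPT makespan = 39
Lower bound = max(max_job, ceil(total/4)) = max(25, 38) = 38
Ratio = 39 / 38 = 1.0263

1.0263


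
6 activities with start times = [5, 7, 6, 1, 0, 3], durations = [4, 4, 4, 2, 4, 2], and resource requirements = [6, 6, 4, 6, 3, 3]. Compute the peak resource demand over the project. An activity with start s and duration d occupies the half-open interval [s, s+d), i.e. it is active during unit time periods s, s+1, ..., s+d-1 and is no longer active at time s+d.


Each activity i is active on [start_i, start_i + duration_i).
Compute total resource usage per time slot:
  t=0: active resources = [3], total = 3
  t=1: active resources = [6, 3], total = 9
  t=2: active resources = [6, 3], total = 9
  t=3: active resources = [3, 3], total = 6
  t=4: active resources = [3], total = 3
  t=5: active resources = [6], total = 6
  t=6: active resources = [6, 4], total = 10
  t=7: active resources = [6, 6, 4], total = 16
  t=8: active resources = [6, 6, 4], total = 16
  t=9: active resources = [6, 4], total = 10
  t=10: active resources = [6], total = 6
Peak resource demand = 16

16


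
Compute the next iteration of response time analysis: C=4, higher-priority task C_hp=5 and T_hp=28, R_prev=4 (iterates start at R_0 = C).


R_next = C + ceil(R_prev / T_hp) * C_hp
ceil(4 / 28) = ceil(0.1429) = 1
Interference = 1 * 5 = 5
R_next = 4 + 5 = 9

9


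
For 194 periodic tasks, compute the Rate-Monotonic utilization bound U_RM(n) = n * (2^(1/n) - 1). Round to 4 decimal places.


Compute 2^(1/194) = 1.0035793141
Subtract 1: 1.0035793141 - 1 = 0.0035793141
Multiply by n: 194 * 0.0035793141 = 0.6943869354
Round to 4 dp: 0.6944

0.6944


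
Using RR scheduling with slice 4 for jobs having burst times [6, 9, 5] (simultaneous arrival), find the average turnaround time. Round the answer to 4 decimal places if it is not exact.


Time quantum = 4
Execution trace:
  J1 runs 4 units, time = 4
  J2 runs 4 units, time = 8
  J3 runs 4 units, time = 12
  J1 runs 2 units, time = 14
  J2 runs 4 units, time = 18
  J3 runs 1 units, time = 19
  J2 runs 1 units, time = 20
Finish times: [14, 20, 19]
Average turnaround = 53/3 = 17.6667

17.6667


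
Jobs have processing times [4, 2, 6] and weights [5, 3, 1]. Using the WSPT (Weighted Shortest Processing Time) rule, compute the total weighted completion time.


Compute p/w ratios and sort ascending (WSPT): [(2, 3), (4, 5), (6, 1)]
Compute weighted completion times:
  Job (p=2,w=3): C=2, w*C=3*2=6
  Job (p=4,w=5): C=6, w*C=5*6=30
  Job (p=6,w=1): C=12, w*C=1*12=12
Total weighted completion time = 48

48


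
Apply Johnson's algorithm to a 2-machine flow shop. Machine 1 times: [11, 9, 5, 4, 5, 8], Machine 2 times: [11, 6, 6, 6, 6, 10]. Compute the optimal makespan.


Apply Johnson's rule:
  Group 1 (a <= b): [(4, 4, 6), (3, 5, 6), (5, 5, 6), (6, 8, 10), (1, 11, 11)]
  Group 2 (a > b): [(2, 9, 6)]
Optimal job order: [4, 3, 5, 6, 1, 2]
Schedule:
  Job 4: M1 done at 4, M2 done at 10
  Job 3: M1 done at 9, M2 done at 16
  Job 5: M1 done at 14, M2 done at 22
  Job 6: M1 done at 22, M2 done at 32
  Job 1: M1 done at 33, M2 done at 44
  Job 2: M1 done at 42, M2 done at 50
Makespan = 50

50


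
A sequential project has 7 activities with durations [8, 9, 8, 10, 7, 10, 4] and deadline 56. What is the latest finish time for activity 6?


LF(activity 6) = deadline - sum of successor durations
Successors: activities 7 through 7 with durations [4]
Sum of successor durations = 4
LF = 56 - 4 = 52

52
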